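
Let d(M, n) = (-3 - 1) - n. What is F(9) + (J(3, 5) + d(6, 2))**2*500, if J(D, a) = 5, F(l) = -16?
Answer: 484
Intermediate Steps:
d(M, n) = -4 - n
F(9) + (J(3, 5) + d(6, 2))**2*500 = -16 + (5 + (-4 - 1*2))**2*500 = -16 + (5 + (-4 - 2))**2*500 = -16 + (5 - 6)**2*500 = -16 + (-1)**2*500 = -16 + 1*500 = -16 + 500 = 484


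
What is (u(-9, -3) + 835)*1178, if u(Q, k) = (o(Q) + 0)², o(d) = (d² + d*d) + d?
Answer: 28559432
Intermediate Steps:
o(d) = d + 2*d² (o(d) = (d² + d²) + d = 2*d² + d = d + 2*d²)
u(Q, k) = Q²*(1 + 2*Q)² (u(Q, k) = (Q*(1 + 2*Q) + 0)² = (Q*(1 + 2*Q))² = Q²*(1 + 2*Q)²)
(u(-9, -3) + 835)*1178 = ((-9)²*(1 + 2*(-9))² + 835)*1178 = (81*(1 - 18)² + 835)*1178 = (81*(-17)² + 835)*1178 = (81*289 + 835)*1178 = (23409 + 835)*1178 = 24244*1178 = 28559432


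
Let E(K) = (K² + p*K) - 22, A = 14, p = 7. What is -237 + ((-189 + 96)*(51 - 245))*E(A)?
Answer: 4907187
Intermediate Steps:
E(K) = -22 + K² + 7*K (E(K) = (K² + 7*K) - 22 = -22 + K² + 7*K)
-237 + ((-189 + 96)*(51 - 245))*E(A) = -237 + ((-189 + 96)*(51 - 245))*(-22 + 14² + 7*14) = -237 + (-93*(-194))*(-22 + 196 + 98) = -237 + 18042*272 = -237 + 4907424 = 4907187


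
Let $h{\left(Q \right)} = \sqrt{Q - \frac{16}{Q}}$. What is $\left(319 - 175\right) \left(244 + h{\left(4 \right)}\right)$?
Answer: $35136$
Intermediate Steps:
$\left(319 - 175\right) \left(244 + h{\left(4 \right)}\right) = \left(319 - 175\right) \left(244 + \sqrt{4 - \frac{16}{4}}\right) = 144 \left(244 + \sqrt{4 - 4}\right) = 144 \left(244 + \sqrt{0}\right) = 144 \left(244 + 0\right) = 144 \cdot 244 = 35136$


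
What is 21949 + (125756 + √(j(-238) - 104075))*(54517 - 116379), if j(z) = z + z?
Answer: -7779495723 - 61862*I*√104551 ≈ -7.7795e+9 - 2.0003e+7*I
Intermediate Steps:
j(z) = 2*z
21949 + (125756 + √(j(-238) - 104075))*(54517 - 116379) = 21949 + (125756 + √(2*(-238) - 104075))*(54517 - 116379) = 21949 + (125756 + √(-476 - 104075))*(-61862) = 21949 + (125756 + √(-104551))*(-61862) = 21949 + (125756 + I*√104551)*(-61862) = 21949 + (-7779517672 - 61862*I*√104551) = -7779495723 - 61862*I*√104551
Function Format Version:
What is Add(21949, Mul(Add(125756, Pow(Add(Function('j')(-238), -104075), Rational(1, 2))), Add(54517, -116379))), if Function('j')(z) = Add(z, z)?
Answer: Add(-7779495723, Mul(-61862, I, Pow(104551, Rational(1, 2)))) ≈ Add(-7.7795e+9, Mul(-2.0003e+7, I))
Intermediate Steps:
Function('j')(z) = Mul(2, z)
Add(21949, Mul(Add(125756, Pow(Add(Function('j')(-238), -104075), Rational(1, 2))), Add(54517, -116379))) = Add(21949, Mul(Add(125756, Pow(Add(Mul(2, -238), -104075), Rational(1, 2))), Add(54517, -116379))) = Add(21949, Mul(Add(125756, Pow(Add(-476, -104075), Rational(1, 2))), -61862)) = Add(21949, Mul(Add(125756, Pow(-104551, Rational(1, 2))), -61862)) = Add(21949, Mul(Add(125756, Mul(I, Pow(104551, Rational(1, 2)))), -61862)) = Add(21949, Add(-7779517672, Mul(-61862, I, Pow(104551, Rational(1, 2))))) = Add(-7779495723, Mul(-61862, I, Pow(104551, Rational(1, 2))))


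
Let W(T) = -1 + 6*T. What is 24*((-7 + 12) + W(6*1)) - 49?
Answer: 911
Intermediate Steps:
24*((-7 + 12) + W(6*1)) - 49 = 24*((-7 + 12) + (-1 + 6*(6*1))) - 49 = 24*(5 + (-1 + 6*6)) - 49 = 24*(5 + (-1 + 36)) - 49 = 24*(5 + 35) - 49 = 24*40 - 49 = 960 - 49 = 911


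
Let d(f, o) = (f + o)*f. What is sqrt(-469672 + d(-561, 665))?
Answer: 4*I*sqrt(33001) ≈ 726.65*I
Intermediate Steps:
d(f, o) = f*(f + o)
sqrt(-469672 + d(-561, 665)) = sqrt(-469672 - 561*(-561 + 665)) = sqrt(-469672 - 561*104) = sqrt(-469672 - 58344) = sqrt(-528016) = 4*I*sqrt(33001)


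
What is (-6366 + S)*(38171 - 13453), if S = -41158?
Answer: -1174698232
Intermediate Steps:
(-6366 + S)*(38171 - 13453) = (-6366 - 41158)*(38171 - 13453) = -47524*24718 = -1174698232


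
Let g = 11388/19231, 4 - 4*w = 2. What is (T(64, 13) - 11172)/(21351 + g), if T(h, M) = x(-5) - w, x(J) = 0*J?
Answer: -429716695/821224938 ≈ -0.52326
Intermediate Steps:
x(J) = 0
w = ½ (w = 1 - ¼*2 = 1 - ½ = ½ ≈ 0.50000)
T(h, M) = -½ (T(h, M) = 0 - 1*½ = 0 - ½ = -½)
g = 11388/19231 (g = 11388*(1/19231) = 11388/19231 ≈ 0.59217)
(T(64, 13) - 11172)/(21351 + g) = (-½ - 11172)/(21351 + 11388/19231) = -22345/(2*410612469/19231) = -22345/2*19231/410612469 = -429716695/821224938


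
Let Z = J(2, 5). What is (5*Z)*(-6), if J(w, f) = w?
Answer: -60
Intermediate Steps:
Z = 2
(5*Z)*(-6) = (5*2)*(-6) = 10*(-6) = -60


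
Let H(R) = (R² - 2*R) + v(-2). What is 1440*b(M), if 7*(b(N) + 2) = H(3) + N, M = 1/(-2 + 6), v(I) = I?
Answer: -18360/7 ≈ -2622.9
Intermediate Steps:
M = ¼ (M = 1/4 = ¼ ≈ 0.25000)
H(R) = -2 + R² - 2*R (H(R) = (R² - 2*R) - 2 = -2 + R² - 2*R)
b(N) = -13/7 + N/7 (b(N) = -2 + ((-2 + 3² - 2*3) + N)/7 = -2 + ((-2 + 9 - 6) + N)/7 = -2 + (1 + N)/7 = -2 + (⅐ + N/7) = -13/7 + N/7)
1440*b(M) = 1440*(-13/7 + (⅐)*(¼)) = 1440*(-13/7 + 1/28) = 1440*(-51/28) = -18360/7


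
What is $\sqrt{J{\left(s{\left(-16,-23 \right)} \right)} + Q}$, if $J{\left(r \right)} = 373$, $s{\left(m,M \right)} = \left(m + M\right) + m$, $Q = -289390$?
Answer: $3 i \sqrt{32113} \approx 537.6 i$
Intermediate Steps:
$s{\left(m,M \right)} = M + 2 m$ ($s{\left(m,M \right)} = \left(M + m\right) + m = M + 2 m$)
$\sqrt{J{\left(s{\left(-16,-23 \right)} \right)} + Q} = \sqrt{373 - 289390} = \sqrt{-289017} = 3 i \sqrt{32113}$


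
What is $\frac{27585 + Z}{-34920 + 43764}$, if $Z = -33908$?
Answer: $- \frac{6323}{8844} \approx -0.71495$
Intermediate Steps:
$\frac{27585 + Z}{-34920 + 43764} = \frac{27585 - 33908}{-34920 + 43764} = - \frac{6323}{8844}$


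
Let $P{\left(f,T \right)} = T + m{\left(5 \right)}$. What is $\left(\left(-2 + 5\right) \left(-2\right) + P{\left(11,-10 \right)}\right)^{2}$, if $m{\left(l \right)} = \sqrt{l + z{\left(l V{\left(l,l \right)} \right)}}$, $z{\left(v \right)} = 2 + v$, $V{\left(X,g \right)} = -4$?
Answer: $\left(-16 + i \sqrt{13}\right)^{2} \approx 243.0 - 115.38 i$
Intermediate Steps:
$m{\left(l \right)} = \sqrt{2 - 3 l}$ ($m{\left(l \right)} = \sqrt{l + \left(2 + l \left(-4\right)\right)} = \sqrt{l - \left(-2 + 4 l\right)} = \sqrt{2 - 3 l}$)
$P{\left(f,T \right)} = T + i \sqrt{13}$ ($P{\left(f,T \right)} = T + \sqrt{2 - 15} = T + \sqrt{-13} = T + i \sqrt{13}$)
$\left(\left(-2 + 5\right) \left(-2\right) + P{\left(11,-10 \right)}\right)^{2} = \left(\left(-2 + 5\right) \left(-2\right) - \left(10 - i \sqrt{13}\right)\right)^{2} = \left(3 \left(-2\right) - \left(10 - i \sqrt{13}\right)\right)^{2} = \left(-6 - \left(10 - i \sqrt{13}\right)\right)^{2} = \left(-16 + i \sqrt{13}\right)^{2}$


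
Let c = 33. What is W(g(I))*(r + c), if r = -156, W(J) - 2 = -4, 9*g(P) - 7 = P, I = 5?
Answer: 246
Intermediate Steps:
g(P) = 7/9 + P/9
W(J) = -2 (W(J) = 2 - 4 = -2)
W(g(I))*(r + c) = -2*(-156 + 33) = -2*(-123) = 246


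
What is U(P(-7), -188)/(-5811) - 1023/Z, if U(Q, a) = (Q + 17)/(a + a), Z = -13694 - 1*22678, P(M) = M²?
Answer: 7769410/275939209 ≈ 0.028156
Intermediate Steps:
Z = -36372 (Z = -13694 - 22678 = -36372)
U(Q, a) = (17 + Q)/(2*a) (U(Q, a) = (17 + Q)/((2*a)) = (17 + Q)*(1/(2*a)) = (17 + Q)/(2*a))
U(P(-7), -188)/(-5811) - 1023/Z = ((½)*(17 + (-7)²)/(-188))/(-5811) - 1023/(-36372) = ((½)*(-1/188)*(17 + 49))*(-1/5811) - 1023*(-1/36372) = ((½)*(-1/188)*66)*(-1/5811) + 341/12124 = -33/188*(-1/5811) + 341/12124 = 11/364156 + 341/12124 = 7769410/275939209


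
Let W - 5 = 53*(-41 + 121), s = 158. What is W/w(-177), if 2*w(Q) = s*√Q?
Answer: -1415*I*√177/4661 ≈ -4.0389*I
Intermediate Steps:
W = 4245 (W = 5 + 53*(-41 + 121) = 5 + 53*80 = 5 + 4240 = 4245)
w(Q) = 79*√Q (w(Q) = (158*√Q)/2 = 79*√Q)
W/w(-177) = 4245/((79*√(-177))) = 4245/((79*(I*√177))) = 4245/((79*I*√177)) = 4245*(-I*√177/13983) = -1415*I*√177/4661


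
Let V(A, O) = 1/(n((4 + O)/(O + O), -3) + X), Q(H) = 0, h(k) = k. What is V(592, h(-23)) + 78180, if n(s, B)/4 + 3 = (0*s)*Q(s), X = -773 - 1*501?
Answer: 100539479/1286 ≈ 78180.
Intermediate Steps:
X = -1274 (X = -773 - 501 = -1274)
n(s, B) = -12 (n(s, B) = -12 + 4*((0*s)*0) = -12 + 4*(0*0) = -12 + 4*0 = -12 + 0 = -12)
V(A, O) = -1/1286 (V(A, O) = 1/(-12 - 1274) = 1/(-1286) = -1/1286)
V(592, h(-23)) + 78180 = -1/1286 + 78180 = 100539479/1286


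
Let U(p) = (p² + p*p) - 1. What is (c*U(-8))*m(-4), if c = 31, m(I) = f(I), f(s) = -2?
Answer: -7874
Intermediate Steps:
m(I) = -2
U(p) = -1 + 2*p² (U(p) = (p² + p²) - 1 = 2*p² - 1 = -1 + 2*p²)
(c*U(-8))*m(-4) = (31*(-1 + 2*(-8)²))*(-2) = (31*(-1 + 2*64))*(-2) = (31*(-1 + 128))*(-2) = (31*127)*(-2) = 3937*(-2) = -7874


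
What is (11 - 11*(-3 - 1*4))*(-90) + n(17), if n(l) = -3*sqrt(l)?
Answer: -7920 - 3*sqrt(17) ≈ -7932.4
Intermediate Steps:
(11 - 11*(-3 - 1*4))*(-90) + n(17) = (11 - 11*(-3 - 1*4))*(-90) - 3*sqrt(17) = (11 - 11*(-3 - 4))*(-90) - 3*sqrt(17) = (11 - 11*(-7))*(-90) - 3*sqrt(17) = (11 + 77)*(-90) - 3*sqrt(17) = 88*(-90) - 3*sqrt(17) = -7920 - 3*sqrt(17)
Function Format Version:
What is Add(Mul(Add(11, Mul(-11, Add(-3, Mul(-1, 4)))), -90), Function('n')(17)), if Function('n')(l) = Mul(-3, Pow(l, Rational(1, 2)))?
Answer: Add(-7920, Mul(-3, Pow(17, Rational(1, 2)))) ≈ -7932.4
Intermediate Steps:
Add(Mul(Add(11, Mul(-11, Add(-3, Mul(-1, 4)))), -90), Function('n')(17)) = Add(Mul(Add(11, Mul(-11, Add(-3, Mul(-1, 4)))), -90), Mul(-3, Pow(17, Rational(1, 2)))) = Add(Mul(Add(11, Mul(-11, Add(-3, -4))), -90), Mul(-3, Pow(17, Rational(1, 2)))) = Add(Mul(Add(11, Mul(-11, -7)), -90), Mul(-3, Pow(17, Rational(1, 2)))) = Add(Mul(Add(11, 77), -90), Mul(-3, Pow(17, Rational(1, 2)))) = Add(Mul(88, -90), Mul(-3, Pow(17, Rational(1, 2)))) = Add(-7920, Mul(-3, Pow(17, Rational(1, 2))))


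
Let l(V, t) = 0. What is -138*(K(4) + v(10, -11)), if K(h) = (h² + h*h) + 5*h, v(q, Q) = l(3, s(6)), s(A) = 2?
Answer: -7176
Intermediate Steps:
v(q, Q) = 0
K(h) = 2*h² + 5*h (K(h) = (h² + h²) + 5*h = 2*h² + 5*h)
-138*(K(4) + v(10, -11)) = -138*(4*(5 + 2*4) + 0) = -138*(4*(5 + 8) + 0) = -138*(4*13 + 0) = -138*(52 + 0) = -138*52 = -7176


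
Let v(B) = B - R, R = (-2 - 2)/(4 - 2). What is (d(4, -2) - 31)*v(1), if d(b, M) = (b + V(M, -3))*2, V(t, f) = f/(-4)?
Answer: -129/2 ≈ -64.500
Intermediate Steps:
R = -2 (R = -4/2 = -4*½ = -2)
V(t, f) = -f/4 (V(t, f) = f*(-¼) = -f/4)
v(B) = 2 + B (v(B) = B - 1*(-2) = B + 2 = 2 + B)
d(b, M) = 3/2 + 2*b (d(b, M) = (b - ¼*(-3))*2 = (b + ¾)*2 = (¾ + b)*2 = 3/2 + 2*b)
(d(4, -2) - 31)*v(1) = ((3/2 + 2*4) - 31)*(2 + 1) = ((3/2 + 8) - 31)*3 = (19/2 - 31)*3 = -43/2*3 = -129/2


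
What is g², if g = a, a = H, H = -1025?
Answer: 1050625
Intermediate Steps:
a = -1025
g = -1025
g² = (-1025)² = 1050625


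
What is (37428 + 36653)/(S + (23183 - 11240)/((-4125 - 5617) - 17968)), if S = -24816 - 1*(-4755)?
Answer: -2052784510/555902253 ≈ -3.6927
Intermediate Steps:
S = -20061 (S = -24816 + 4755 = -20061)
(37428 + 36653)/(S + (23183 - 11240)/((-4125 - 5617) - 17968)) = (37428 + 36653)/(-20061 + (23183 - 11240)/((-4125 - 5617) - 17968)) = 74081/(-20061 + 11943/(-9742 - 17968)) = 74081/(-20061 + 11943/(-27710)) = 74081/(-20061 + 11943*(-1/27710)) = 74081/(-20061 - 11943/27710) = 74081/(-555902253/27710) = 74081*(-27710/555902253) = -2052784510/555902253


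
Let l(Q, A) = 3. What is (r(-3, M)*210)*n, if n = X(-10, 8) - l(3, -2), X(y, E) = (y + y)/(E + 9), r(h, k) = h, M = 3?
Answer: 44730/17 ≈ 2631.2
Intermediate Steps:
X(y, E) = 2*y/(9 + E) (X(y, E) = (2*y)/(9 + E) = 2*y/(9 + E))
n = -71/17 (n = 2*(-10)/(9 + 8) - 1*3 = 2*(-10)/17 - 3 = 2*(-10)*(1/17) - 3 = -20/17 - 3 = -71/17 ≈ -4.1765)
(r(-3, M)*210)*n = -3*210*(-71/17) = -630*(-71/17) = 44730/17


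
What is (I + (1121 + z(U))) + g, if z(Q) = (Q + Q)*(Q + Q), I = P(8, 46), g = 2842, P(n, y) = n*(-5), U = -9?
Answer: 4247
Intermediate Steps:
P(n, y) = -5*n
I = -40 (I = -5*8 = -40)
z(Q) = 4*Q² (z(Q) = (2*Q)*(2*Q) = 4*Q²)
(I + (1121 + z(U))) + g = (-40 + (1121 + 4*(-9)²)) + 2842 = (-40 + (1121 + 4*81)) + 2842 = (-40 + (1121 + 324)) + 2842 = (-40 + 1445) + 2842 = 1405 + 2842 = 4247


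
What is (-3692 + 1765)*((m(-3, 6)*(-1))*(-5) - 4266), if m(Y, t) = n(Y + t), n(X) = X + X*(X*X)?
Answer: 7931532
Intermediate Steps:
n(X) = X + X**3 (n(X) = X + X*X**2 = X + X**3)
m(Y, t) = Y + t + (Y + t)**3 (m(Y, t) = (Y + t) + (Y + t)**3 = Y + t + (Y + t)**3)
(-3692 + 1765)*((m(-3, 6)*(-1))*(-5) - 4266) = (-3692 + 1765)*(((-3 + 6 + (-3 + 6)**3)*(-1))*(-5) - 4266) = -1927*(((-3 + 6 + 3**3)*(-1))*(-5) - 4266) = -1927*(((-3 + 6 + 27)*(-1))*(-5) - 4266) = -1927*((30*(-1))*(-5) - 4266) = -1927*(-30*(-5) - 4266) = -1927*(150 - 4266) = -1927*(-4116) = 7931532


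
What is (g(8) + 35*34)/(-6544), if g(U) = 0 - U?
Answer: -591/3272 ≈ -0.18062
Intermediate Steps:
g(U) = -U
(g(8) + 35*34)/(-6544) = (-1*8 + 35*34)/(-6544) = (-8 + 1190)*(-1/6544) = 1182*(-1/6544) = -591/3272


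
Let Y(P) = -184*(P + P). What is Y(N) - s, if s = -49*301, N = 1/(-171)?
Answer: 2522447/171 ≈ 14751.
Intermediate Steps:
N = -1/171 ≈ -0.0058480
Y(P) = -368*P
s = -14749
Y(N) - s = -368*(-1/171) - 1*(-14749) = 368/171 + 14749 = 2522447/171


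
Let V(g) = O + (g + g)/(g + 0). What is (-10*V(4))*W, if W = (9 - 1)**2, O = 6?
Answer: -5120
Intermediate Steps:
V(g) = 8 (V(g) = 6 + (g + g)/(g + 0) = 6 + (2*g)/g = 6 + 2 = 8)
W = 64 (W = 8**2 = 64)
(-10*V(4))*W = -10*8*64 = -80*64 = -5120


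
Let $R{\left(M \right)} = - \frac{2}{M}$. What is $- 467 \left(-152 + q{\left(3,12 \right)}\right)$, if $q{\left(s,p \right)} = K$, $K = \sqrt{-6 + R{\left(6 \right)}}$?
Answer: $70984 - \frac{467 i \sqrt{57}}{3} \approx 70984.0 - 1175.3 i$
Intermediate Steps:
$K = \frac{i \sqrt{57}}{3}$ ($K = \sqrt{-6 - \frac{2}{6}} = \sqrt{-6 - \frac{1}{3}} = \sqrt{- \frac{19}{3}} = \frac{i \sqrt{57}}{3} \approx 2.5166 i$)
$q{\left(s,p \right)} = \frac{i \sqrt{57}}{3}$
$- 467 \left(-152 + q{\left(3,12 \right)}\right) = - 467 \left(-152 + \frac{i \sqrt{57}}{3}\right) = 70984 - \frac{467 i \sqrt{57}}{3}$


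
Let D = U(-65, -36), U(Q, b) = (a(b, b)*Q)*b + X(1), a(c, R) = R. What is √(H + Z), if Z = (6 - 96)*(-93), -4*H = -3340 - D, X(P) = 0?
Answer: I*√11855 ≈ 108.88*I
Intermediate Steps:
U(Q, b) = Q*b² (U(Q, b) = (b*Q)*b + 0 = (Q*b)*b + 0 = Q*b² + 0 = Q*b²)
D = -84240 (D = -65*(-36)² = -65*1296 = -84240)
H = -20225 (H = -(-3340 - 1*(-84240))/4 = -(-3340 + 84240)/4 = -¼*80900 = -20225)
Z = 8370 (Z = -90*(-93) = 8370)
√(H + Z) = √(-20225 + 8370) = √(-11855) = I*√11855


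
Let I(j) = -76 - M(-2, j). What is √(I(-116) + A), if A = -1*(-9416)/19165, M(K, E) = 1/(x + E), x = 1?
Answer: I*√14669665975105/440795 ≈ 8.6891*I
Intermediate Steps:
M(K, E) = 1/(1 + E)
I(j) = -76 - 1/(1 + j)
A = 9416/19165 (A = 9416*(1/19165) = 9416/19165 ≈ 0.49131)
√(I(-116) + A) = √((-77 - 76*(-116))/(1 - 116) + 9416/19165) = √((-77 + 8816)/(-115) + 9416/19165) = √(-1/115*8739 + 9416/19165) = √(-8739/115 + 9416/19165) = √(-33280019/440795) = I*√14669665975105/440795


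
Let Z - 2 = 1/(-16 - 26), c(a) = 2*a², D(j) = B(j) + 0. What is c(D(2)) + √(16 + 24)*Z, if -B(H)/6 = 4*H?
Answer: 4608 + 83*√10/21 ≈ 4620.5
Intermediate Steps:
B(H) = -24*H
D(j) = -24*j (D(j) = -24*j + 0 = -24*j)
Z = 83/42 (Z = 2 + 1/(-16 - 26) = 2 + 1/(-42) = 2 - 1/42 = 83/42 ≈ 1.9762)
c(D(2)) + √(16 + 24)*Z = 2*(-24*2)² + √(16 + 24)*(83/42) = 2*(-48)² + √40*(83/42) = 2*2304 + (2*√10)*(83/42) = 4608 + 83*√10/21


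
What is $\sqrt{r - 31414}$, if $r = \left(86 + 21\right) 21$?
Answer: $i \sqrt{29167} \approx 170.78 i$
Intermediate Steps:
$r = 2247$ ($r = 107 \cdot 21 = 2247$)
$\sqrt{r - 31414} = \sqrt{2247 - 31414} = \sqrt{-29167} = i \sqrt{29167}$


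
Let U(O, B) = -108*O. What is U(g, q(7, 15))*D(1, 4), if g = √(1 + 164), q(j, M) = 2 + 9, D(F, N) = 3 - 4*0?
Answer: -324*√165 ≈ -4161.9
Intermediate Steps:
D(F, N) = 3 (D(F, N) = 3 + 0 = 3)
q(j, M) = 11
g = √165 ≈ 12.845
U(g, q(7, 15))*D(1, 4) = -108*√165*3 = -324*√165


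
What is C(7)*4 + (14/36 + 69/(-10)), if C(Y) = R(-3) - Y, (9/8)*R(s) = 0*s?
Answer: -1553/45 ≈ -34.511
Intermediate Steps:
R(s) = 0 (R(s) = 8*(0*s)/9 = (8/9)*0 = 0)
C(Y) = -Y (C(Y) = 0 - Y = -Y)
C(7)*4 + (14/36 + 69/(-10)) = -1*7*4 + (14/36 + 69/(-10)) = -7*4 + (14*(1/36) + 69*(-⅒)) = -28 + (7/18 - 69/10) = -28 - 293/45 = -1553/45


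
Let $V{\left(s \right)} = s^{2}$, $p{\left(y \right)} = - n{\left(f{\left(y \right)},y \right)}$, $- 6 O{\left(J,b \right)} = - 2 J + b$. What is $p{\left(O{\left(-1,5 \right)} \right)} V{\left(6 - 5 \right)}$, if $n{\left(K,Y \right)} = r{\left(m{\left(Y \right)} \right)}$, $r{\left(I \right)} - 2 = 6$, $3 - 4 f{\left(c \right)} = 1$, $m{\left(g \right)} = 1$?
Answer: $-8$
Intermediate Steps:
$f{\left(c \right)} = \frac{1}{2}$ ($f{\left(c \right)} = \frac{3}{4} - \frac{1}{4} = \frac{1}{2}$)
$r{\left(I \right)} = 8$ ($r{\left(I \right)} = 2 + 6 = 8$)
$n{\left(K,Y \right)} = 8$
$O{\left(J,b \right)} = - \frac{b}{6} + \frac{J}{3}$ ($O{\left(J,b \right)} = - \frac{- 2 J + b}{6} = - \frac{b - 2 J}{6} = - \frac{b}{6} + \frac{J}{3}$)
$p{\left(y \right)} = -8$ ($p{\left(y \right)} = \left(-1\right) 8 = -8$)
$p{\left(O{\left(-1,5 \right)} \right)} V{\left(6 - 5 \right)} = - 8 \left(6 - 5\right)^{2} = - 8 \cdot 1^{2} = \left(-8\right) 1 = -8$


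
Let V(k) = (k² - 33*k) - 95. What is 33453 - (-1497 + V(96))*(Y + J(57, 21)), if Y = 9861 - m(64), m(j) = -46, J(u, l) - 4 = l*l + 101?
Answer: -46545115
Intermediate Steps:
J(u, l) = 105 + l² (J(u, l) = 4 + (l*l + 101) = 4 + (l² + 101) = 4 + (101 + l²) = 105 + l²)
Y = 9907 (Y = 9861 - 1*(-46) = 9861 + 46 = 9907)
V(k) = -95 + k² - 33*k
33453 - (-1497 + V(96))*(Y + J(57, 21)) = 33453 - (-1497 + (-95 + 96² - 33*96))*(9907 + (105 + 21²)) = 33453 - (-1497 + (-95 + 9216 - 3168))*(9907 + (105 + 441)) = 33453 - (-1497 + 5953)*(9907 + 546) = 33453 - 4456*10453 = 33453 - 1*46578568 = 33453 - 46578568 = -46545115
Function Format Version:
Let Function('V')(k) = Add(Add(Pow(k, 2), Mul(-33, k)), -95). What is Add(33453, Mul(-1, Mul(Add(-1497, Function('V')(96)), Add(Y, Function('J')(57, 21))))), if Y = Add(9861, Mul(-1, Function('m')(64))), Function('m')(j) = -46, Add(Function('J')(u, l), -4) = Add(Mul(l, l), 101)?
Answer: -46545115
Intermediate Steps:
Function('J')(u, l) = Add(105, Pow(l, 2)) (Function('J')(u, l) = Add(4, Add(Mul(l, l), 101)) = Add(4, Add(Pow(l, 2), 101)) = Add(4, Add(101, Pow(l, 2))) = Add(105, Pow(l, 2)))
Y = 9907 (Y = Add(9861, Mul(-1, -46)) = Add(9861, 46) = 9907)
Function('V')(k) = Add(-95, Pow(k, 2), Mul(-33, k))
Add(33453, Mul(-1, Mul(Add(-1497, Function('V')(96)), Add(Y, Function('J')(57, 21))))) = Add(33453, Mul(-1, Mul(Add(-1497, Add(-95, Pow(96, 2), Mul(-33, 96))), Add(9907, Add(105, Pow(21, 2)))))) = Add(33453, Mul(-1, Mul(Add(-1497, Add(-95, 9216, -3168)), Add(9907, Add(105, 441))))) = Add(33453, Mul(-1, Mul(Add(-1497, 5953), Add(9907, 546)))) = Add(33453, Mul(-1, Mul(4456, 10453))) = Add(33453, Mul(-1, 46578568)) = Add(33453, -46578568) = -46545115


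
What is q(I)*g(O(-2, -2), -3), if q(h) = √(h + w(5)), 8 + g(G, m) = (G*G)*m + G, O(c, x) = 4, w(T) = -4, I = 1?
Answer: -52*I*√3 ≈ -90.067*I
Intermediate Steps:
g(G, m) = -8 + G + m*G² (g(G, m) = -8 + ((G*G)*m + G) = -8 + (G²*m + G) = -8 + (m*G² + G) = -8 + (G + m*G²) = -8 + G + m*G²)
q(h) = √(-4 + h) (q(h) = √(h - 4) = √(-4 + h))
q(I)*g(O(-2, -2), -3) = √(-4 + 1)*(-8 + 4 - 3*4²) = √(-3)*(-8 + 4 - 3*16) = (I*√3)*(-8 + 4 - 48) = (I*√3)*(-52) = -52*I*√3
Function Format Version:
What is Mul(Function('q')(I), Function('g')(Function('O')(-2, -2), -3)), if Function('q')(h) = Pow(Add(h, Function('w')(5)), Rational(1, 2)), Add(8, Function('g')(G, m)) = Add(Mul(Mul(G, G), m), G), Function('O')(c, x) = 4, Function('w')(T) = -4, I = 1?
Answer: Mul(-52, I, Pow(3, Rational(1, 2))) ≈ Mul(-90.067, I)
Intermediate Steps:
Function('g')(G, m) = Add(-8, G, Mul(m, Pow(G, 2))) (Function('g')(G, m) = Add(-8, Add(Mul(Mul(G, G), m), G)) = Add(-8, Add(Mul(Pow(G, 2), m), G)) = Add(-8, Add(Mul(m, Pow(G, 2)), G)) = Add(-8, Add(G, Mul(m, Pow(G, 2)))) = Add(-8, G, Mul(m, Pow(G, 2))))
Function('q')(h) = Pow(Add(-4, h), Rational(1, 2)) (Function('q')(h) = Pow(Add(h, -4), Rational(1, 2)) = Pow(Add(-4, h), Rational(1, 2)))
Mul(Function('q')(I), Function('g')(Function('O')(-2, -2), -3)) = Mul(Pow(Add(-4, 1), Rational(1, 2)), Add(-8, 4, Mul(-3, Pow(4, 2)))) = Mul(Pow(-3, Rational(1, 2)), Add(-8, 4, Mul(-3, 16))) = Mul(Mul(I, Pow(3, Rational(1, 2))), Add(-8, 4, -48)) = Mul(Mul(I, Pow(3, Rational(1, 2))), -52) = Mul(-52, I, Pow(3, Rational(1, 2)))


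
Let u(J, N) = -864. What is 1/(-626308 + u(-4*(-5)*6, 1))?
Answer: -1/627172 ≈ -1.5945e-6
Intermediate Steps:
1/(-626308 + u(-4*(-5)*6, 1)) = 1/(-626308 - 864) = 1/(-627172) = -1/627172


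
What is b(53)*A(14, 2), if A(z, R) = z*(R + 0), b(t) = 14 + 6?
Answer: 560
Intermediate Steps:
b(t) = 20
A(z, R) = R*z (A(z, R) = z*R = R*z)
b(53)*A(14, 2) = 20*(2*14) = 20*28 = 560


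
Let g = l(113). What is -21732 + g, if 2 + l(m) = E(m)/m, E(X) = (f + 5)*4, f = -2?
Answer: -2455930/113 ≈ -21734.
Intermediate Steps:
E(X) = 12 (E(X) = (-2 + 5)*4 = 3*4 = 12)
l(m) = -2 + 12/m
g = -214/113 (g = -2 + 12/113 = -214/113 ≈ -1.8938)
-21732 + g = -21732 - 214/113 = -2455930/113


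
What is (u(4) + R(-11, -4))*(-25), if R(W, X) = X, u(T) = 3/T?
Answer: 325/4 ≈ 81.250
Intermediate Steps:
(u(4) + R(-11, -4))*(-25) = (3/4 - 4)*(-25) = (3*(¼) - 4)*(-25) = (¾ - 4)*(-25) = -13/4*(-25) = 325/4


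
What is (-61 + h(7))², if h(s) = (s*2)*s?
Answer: 1369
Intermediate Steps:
h(s) = 2*s² (h(s) = (2*s)*s = 2*s²)
(-61 + h(7))² = (-61 + 2*7²)² = (-61 + 2*49)² = (-61 + 98)² = 37² = 1369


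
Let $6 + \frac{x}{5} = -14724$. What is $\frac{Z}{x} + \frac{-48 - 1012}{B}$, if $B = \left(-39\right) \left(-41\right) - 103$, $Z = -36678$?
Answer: $- \frac{966613}{4590850} \approx -0.21055$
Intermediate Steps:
$B = 1496$ ($B = 1599 - 103 = 1496$)
$x = -73650$ ($x = -30 + 5 \left(-14724\right) = -30 - 73620 = -73650$)
$\frac{Z}{x} + \frac{-48 - 1012}{B} = - \frac{36678}{-73650} + \frac{-48 - 1012}{1496} = \left(-36678\right) \left(- \frac{1}{73650}\right) + \left(-48 - 1012\right) \frac{1}{1496} = \frac{6113}{12275} - \frac{265}{374} = - \frac{966613}{4590850}$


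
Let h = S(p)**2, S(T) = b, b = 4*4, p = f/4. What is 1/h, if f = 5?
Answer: 1/256 ≈ 0.0039063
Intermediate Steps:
p = 5/4 ≈ 1.2500
b = 16
S(T) = 16
h = 256 (h = 16**2 = 256)
1/h = 1/256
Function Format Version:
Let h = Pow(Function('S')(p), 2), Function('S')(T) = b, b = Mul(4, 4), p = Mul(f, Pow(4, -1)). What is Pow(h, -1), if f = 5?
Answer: Rational(1, 256) ≈ 0.0039063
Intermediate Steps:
p = Rational(5, 4) (p = Mul(5, Pow(4, -1)) = Mul(5, Rational(1, 4)) = Rational(5, 4) ≈ 1.2500)
b = 16
Function('S')(T) = 16
h = 256 (h = Pow(16, 2) = 256)
Pow(h, -1) = Pow(256, -1) = Rational(1, 256)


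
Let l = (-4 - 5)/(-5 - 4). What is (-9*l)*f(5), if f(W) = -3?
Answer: 27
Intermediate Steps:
l = 1 (l = -9/(-9) = -9*(-1/9) = 1)
(-9*l)*f(5) = -9*1*(-3) = -9*(-3) = 27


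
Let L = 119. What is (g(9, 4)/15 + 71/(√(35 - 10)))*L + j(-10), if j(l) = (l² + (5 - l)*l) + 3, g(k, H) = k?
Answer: 8571/5 ≈ 1714.2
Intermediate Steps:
j(l) = 3 + l² + l*(5 - l) (j(l) = (l² + l*(5 - l)) + 3 = 3 + l² + l*(5 - l))
(g(9, 4)/15 + 71/(√(35 - 10)))*L + j(-10) = (9/15 + 71/(√(35 - 10)))*119 + (3 + 5*(-10)) = (9*(1/15) + 71/(√25))*119 + (3 - 50) = (⅗ + 71/5)*119 - 47 = (74/5)*119 - 47 = 8806/5 - 47 = 8571/5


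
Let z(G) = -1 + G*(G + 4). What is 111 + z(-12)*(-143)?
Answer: -13474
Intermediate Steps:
z(G) = -1 + G*(4 + G)
111 + z(-12)*(-143) = 111 + (-1 + (-12)**2 + 4*(-12))*(-143) = 111 + (-1 + 144 - 48)*(-143) = 111 + 95*(-143) = 111 - 13585 = -13474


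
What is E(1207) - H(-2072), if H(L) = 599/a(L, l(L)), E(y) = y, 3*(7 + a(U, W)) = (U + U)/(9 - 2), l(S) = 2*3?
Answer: 741688/613 ≈ 1209.9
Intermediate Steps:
l(S) = 6
a(U, W) = -7 + 2*U/21 (a(U, W) = -7 + ((U + U)/(9 - 2))/3 = -7 + ((2*U)/7)/3 = -7 + ((2*U)*(1/7))/3 = -7 + (2*U/7)/3 = -7 + 2*U/21)
H(L) = 599/(-7 + 2*L/21)
E(1207) - H(-2072) = 1207 - 12579/(-147 + 2*(-2072)) = 1207 - 12579/(-147 - 4144) = 1207 - 12579/(-4291) = 1207 - 12579*(-1)/4291 = 1207 - 1*(-1797/613) = 1207 + 1797/613 = 741688/613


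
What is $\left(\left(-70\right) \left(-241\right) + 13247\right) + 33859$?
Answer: $63976$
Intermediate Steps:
$\left(\left(-70\right) \left(-241\right) + 13247\right) + 33859 = \left(16870 + 13247\right) + 33859 = 30117 + 33859 = 63976$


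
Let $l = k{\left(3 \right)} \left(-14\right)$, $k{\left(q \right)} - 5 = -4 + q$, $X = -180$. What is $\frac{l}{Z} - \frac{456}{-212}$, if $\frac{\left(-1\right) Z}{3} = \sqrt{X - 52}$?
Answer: $\frac{114}{53} - \frac{14 i \sqrt{58}}{87} \approx 2.1509 - 1.2255 i$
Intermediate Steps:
$k{\left(q \right)} = 1 + q$ ($k{\left(q \right)} = 5 + \left(-4 + q\right) = 1 + q$)
$l = -56$ ($l = \left(1 + 3\right) \left(-14\right) = 4 \left(-14\right) = -56$)
$Z = - 6 i \sqrt{58}$ ($Z = - 3 \sqrt{-180 - 52} = - 3 \sqrt{-232} = - 3 \cdot 2 i \sqrt{58} = - 6 i \sqrt{58} \approx - 45.695 i$)
$\frac{l}{Z} - \frac{456}{-212} = - \frac{56}{\left(-6\right) i \sqrt{58}} - \frac{456}{-212} = - 56 \frac{i \sqrt{58}}{348} - - \frac{114}{53} = - \frac{14 i \sqrt{58}}{87} + \frac{114}{53} = \frac{114}{53} - \frac{14 i \sqrt{58}}{87}$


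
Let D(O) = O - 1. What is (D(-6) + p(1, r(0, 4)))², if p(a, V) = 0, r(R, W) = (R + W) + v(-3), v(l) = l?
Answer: 49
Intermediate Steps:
D(O) = -1 + O
r(R, W) = -3 + R + W (r(R, W) = (R + W) - 3 = -3 + R + W)
(D(-6) + p(1, r(0, 4)))² = ((-1 - 6) + 0)² = (-7 + 0)² = (-7)² = 49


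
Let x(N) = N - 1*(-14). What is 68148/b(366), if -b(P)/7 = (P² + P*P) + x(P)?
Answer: -17037/469511 ≈ -0.036287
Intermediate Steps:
x(N) = 14 + N (x(N) = N + 14 = 14 + N)
b(P) = -98 - 14*P² - 7*P (b(P) = -7*((P² + P*P) + (14 + P)) = -7*((P² + P²) + (14 + P)) = -7*(2*P² + (14 + P)) = -7*(14 + P + 2*P²) = -98 - 14*P² - 7*P)
68148/b(366) = 68148/(-98 - 14*366² - 7*366) = 68148/(-98 - 14*133956 - 2562) = 68148/(-98 - 1875384 - 2562) = 68148/(-1878044) = 68148*(-1/1878044) = -17037/469511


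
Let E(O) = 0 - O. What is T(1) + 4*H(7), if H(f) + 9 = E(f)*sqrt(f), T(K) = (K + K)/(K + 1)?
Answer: -35 - 28*sqrt(7) ≈ -109.08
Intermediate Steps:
E(O) = -O
T(K) = 2*K/(1 + K) (T(K) = (2*K)/(1 + K) = 2*K/(1 + K))
H(f) = -9 - f**(3/2) (H(f) = -9 + (-f)*sqrt(f) = -9 - f**(3/2))
T(1) + 4*H(7) = 2*1/(1 + 1) + 4*(-9 - 7**(3/2)) = 2*1/2 + 4*(-9 - 7*sqrt(7)) = 2*1*(1/2) + 4*(-9 - 7*sqrt(7)) = 1 + (-36 - 28*sqrt(7)) = -35 - 28*sqrt(7)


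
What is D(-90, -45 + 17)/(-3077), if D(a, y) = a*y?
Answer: -2520/3077 ≈ -0.81898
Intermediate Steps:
D(-90, -45 + 17)/(-3077) = -90*(-45 + 17)/(-3077) = -90*(-28)*(-1/3077) = 2520*(-1/3077) = -2520/3077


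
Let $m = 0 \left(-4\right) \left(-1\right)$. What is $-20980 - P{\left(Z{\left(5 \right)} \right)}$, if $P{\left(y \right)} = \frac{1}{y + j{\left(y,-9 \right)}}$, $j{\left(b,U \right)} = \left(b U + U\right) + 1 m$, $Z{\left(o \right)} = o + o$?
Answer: $- \frac{1867219}{89} \approx -20980.0$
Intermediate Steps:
$m = 0$ ($m = 0 \left(-1\right) = 0$)
$Z{\left(o \right)} = 2 o$
$j{\left(b,U \right)} = U + U b$ ($j{\left(b,U \right)} = \left(b U + U\right) + 1 \cdot 0 = \left(U b + U\right) + 0 = \left(U + U b\right) + 0 = U + U b$)
$P{\left(y \right)} = \frac{1}{-9 - 8 y}$ ($P{\left(y \right)} = \frac{1}{y - 9 \left(1 + y\right)} = \frac{1}{y - \left(9 + 9 y\right)} = \frac{1}{-9 - 8 y}$)
$-20980 - P{\left(Z{\left(5 \right)} \right)} = -20980 - - \frac{1}{9 + 8 \cdot 2 \cdot 5} = -20980 - - \frac{1}{9 + 8 \cdot 10} = -20980 - - \frac{1}{9 + 80} = -20980 - - \frac{1}{89} = -20980 + \frac{1}{89} = - \frac{1867219}{89}$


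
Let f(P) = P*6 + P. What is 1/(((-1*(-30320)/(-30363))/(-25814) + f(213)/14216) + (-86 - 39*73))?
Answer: -5571182746056/16339694462863357 ≈ -0.00034096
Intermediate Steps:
f(P) = 7*P (f(P) = 6*P + P = 7*P)
1/(((-1*(-30320)/(-30363))/(-25814) + f(213)/14216) + (-86 - 39*73)) = 1/(((-1*(-30320)/(-30363))/(-25814) + (7*213)/14216) + (-86 - 39*73)) = 1/(((30320*(-1/30363))*(-1/25814) + 1491*(1/14216)) + (-86 - 2847)) = 1/((-30320/30363*(-1/25814) + 1491/14216) - 2933) = 1/((15160/391895241 + 1491/14216) - 2933) = 1/(584531318891/5571182746056 - 2933) = 1/(-16339694462863357/5571182746056) = -5571182746056/16339694462863357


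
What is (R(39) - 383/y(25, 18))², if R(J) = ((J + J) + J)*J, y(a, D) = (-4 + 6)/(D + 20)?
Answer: 7365796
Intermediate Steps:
y(a, D) = 2/(20 + D)
R(J) = 3*J² (R(J) = (2*J + J)*J = (3*J)*J = 3*J²)
(R(39) - 383/y(25, 18))² = (3*39² - 383/(2/(20 + 18)))² = (3*1521 - 383/(2/38))² = (4563 - 383/(2*(1/38)))² = (4563 - 383/1/19)² = (4563 - 383*19)² = (4563 - 7277)² = (-2714)² = 7365796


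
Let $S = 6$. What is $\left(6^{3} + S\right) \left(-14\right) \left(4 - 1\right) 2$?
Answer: $-18648$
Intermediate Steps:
$\left(6^{3} + S\right) \left(-14\right) \left(4 - 1\right) 2 = \left(6^{3} + 6\right) \left(-14\right) \left(4 - 1\right) 2 = \left(216 + 6\right) \left(-14\right) 3 \cdot 2 = 222 \left(-14\right) 6 = \left(-3108\right) 6 = -18648$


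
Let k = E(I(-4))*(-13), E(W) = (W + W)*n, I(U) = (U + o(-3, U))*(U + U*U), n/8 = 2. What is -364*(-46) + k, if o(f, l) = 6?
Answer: 6760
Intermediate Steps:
n = 16 (n = 8*2 = 16)
I(U) = (6 + U)*(U + U²) (I(U) = (U + 6)*(U + U*U) = (6 + U)*(U + U²))
E(W) = 32*W (E(W) = (W + W)*16 = (2*W)*16 = 32*W)
k = -9984 (k = (32*(-4*(6 + (-4)² + 7*(-4))))*(-13) = (32*(-4*(6 + 16 - 28)))*(-13) = (32*(-4*(-6)))*(-13) = (32*24)*(-13) = 768*(-13) = -9984)
-364*(-46) + k = -364*(-46) - 9984 = 16744 - 9984 = 6760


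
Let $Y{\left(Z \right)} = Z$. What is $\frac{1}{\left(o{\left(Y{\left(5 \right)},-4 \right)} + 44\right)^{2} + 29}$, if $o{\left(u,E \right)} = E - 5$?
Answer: $\frac{1}{1254} \approx 0.00079745$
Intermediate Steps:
$o{\left(u,E \right)} = -5 + E$
$\frac{1}{\left(o{\left(Y{\left(5 \right)},-4 \right)} + 44\right)^{2} + 29} = \frac{1}{\left(\left(-5 - 4\right) + 44\right)^{2} + 29} = \frac{1}{\left(-9 + 44\right)^{2} + 29} = \frac{1}{35^{2} + 29} = \frac{1}{1225 + 29} = \frac{1}{1254}$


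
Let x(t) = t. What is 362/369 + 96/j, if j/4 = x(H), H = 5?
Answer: 10666/1845 ≈ 5.7810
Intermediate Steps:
j = 20 (j = 4*5 = 20)
362/369 + 96/j = 362/369 + 96/20 = 362*(1/369) + 96*(1/20) = 362/369 + 24/5 = 10666/1845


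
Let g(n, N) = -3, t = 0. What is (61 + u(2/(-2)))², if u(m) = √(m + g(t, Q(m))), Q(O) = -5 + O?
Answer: 3717 + 244*I ≈ 3717.0 + 244.0*I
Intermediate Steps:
u(m) = √(-3 + m) (u(m) = √(m - 3) = √(-3 + m))
(61 + u(2/(-2)))² = (61 + √(-3 + 2/(-2)))² = (61 + √(-3 + 2*(-½)))² = (61 + √(-3 - 1))² = (61 + √(-4))² = (61 + 2*I)²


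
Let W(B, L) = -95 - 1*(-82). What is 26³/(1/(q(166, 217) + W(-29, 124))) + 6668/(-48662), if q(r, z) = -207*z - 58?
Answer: -19239598106774/24331 ≈ -7.9074e+8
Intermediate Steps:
W(B, L) = -13 (W(B, L) = -95 + 82 = -13)
q(r, z) = -58 - 207*z
26³/(1/(q(166, 217) + W(-29, 124))) + 6668/(-48662) = 26³/(1/((-58 - 207*217) - 13)) + 6668/(-48662) = 17576/(1/((-58 - 44919) - 13)) + 6668*(-1/48662) = 17576/(1/(-44977 - 13)) - 3334/24331 = 17576/(1/(-44990)) - 3334/24331 = 17576/(-1/44990) - 3334/24331 = 17576*(-44990) - 3334/24331 = -790744240 - 3334/24331 = -19239598106774/24331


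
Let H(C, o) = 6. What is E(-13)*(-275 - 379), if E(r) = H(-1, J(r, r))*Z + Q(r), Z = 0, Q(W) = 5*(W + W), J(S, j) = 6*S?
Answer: 85020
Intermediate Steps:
Q(W) = 10*W (Q(W) = 5*(2*W) = 10*W)
E(r) = 10*r (E(r) = 6*0 + 10*r = 0 + 10*r = 10*r)
E(-13)*(-275 - 379) = (10*(-13))*(-275 - 379) = -130*(-654) = 85020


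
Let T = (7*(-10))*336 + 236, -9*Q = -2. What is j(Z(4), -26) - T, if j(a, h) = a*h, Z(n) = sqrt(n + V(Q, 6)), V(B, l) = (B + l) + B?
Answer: 23284 - 26*sqrt(94)/3 ≈ 23200.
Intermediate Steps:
Q = 2/9 (Q = -1/9*(-2) = 2/9 ≈ 0.22222)
V(B, l) = l + 2*B
T = -23284 (T = -70*336 + 236 = -23520 + 236 = -23284)
Z(n) = sqrt(58/9 + n) (Z(n) = sqrt(n + (6 + 2*(2/9))) = sqrt(n + (6 + 4/9)) = sqrt(n + 58/9) = sqrt(58/9 + n))
j(Z(4), -26) - T = (sqrt(58 + 9*4)/3)*(-26) - 1*(-23284) = (sqrt(58 + 36)/3)*(-26) + 23284 = (sqrt(94)/3)*(-26) + 23284 = -26*sqrt(94)/3 + 23284 = 23284 - 26*sqrt(94)/3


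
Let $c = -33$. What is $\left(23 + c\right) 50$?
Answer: $-500$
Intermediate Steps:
$\left(23 + c\right) 50 = \left(23 - 33\right) 50 = \left(-10\right) 50 = -500$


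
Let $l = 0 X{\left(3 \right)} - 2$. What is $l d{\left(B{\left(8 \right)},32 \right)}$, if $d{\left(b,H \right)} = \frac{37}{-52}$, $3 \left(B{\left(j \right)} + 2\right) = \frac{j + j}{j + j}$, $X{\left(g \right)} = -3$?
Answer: $\frac{37}{26} \approx 1.4231$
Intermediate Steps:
$B{\left(j \right)} = - \frac{5}{3}$ ($B{\left(j \right)} = -2 + \frac{\left(j + j\right) \frac{1}{j + j}}{3} = -2 + \frac{2 j \frac{1}{2 j}}{3} = -2 + \frac{1}{3} \cdot 1 = -2 + \frac{1}{3} = - \frac{5}{3}$)
$d{\left(b,H \right)} = - \frac{37}{52}$ ($d{\left(b,H \right)} = 37 \left(- \frac{1}{52}\right) = - \frac{37}{52}$)
$l = -2$ ($l = 0 \left(-3\right) - 2 = 0 - 2 = -2$)
$l d{\left(B{\left(8 \right)},32 \right)} = \left(-2\right) \left(- \frac{37}{52}\right) = \frac{37}{26}$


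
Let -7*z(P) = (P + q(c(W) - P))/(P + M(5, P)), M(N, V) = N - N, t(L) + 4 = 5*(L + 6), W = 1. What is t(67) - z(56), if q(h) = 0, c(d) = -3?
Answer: 2528/7 ≈ 361.14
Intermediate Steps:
t(L) = 26 + 5*L (t(L) = -4 + 5*(L + 6) = -4 + 5*(6 + L) = -4 + (30 + 5*L) = 26 + 5*L)
M(N, V) = 0
z(P) = -⅐ (z(P) = -(P + 0)/(7*(P + 0)) = -P/(7*P) = -⅐*1 = -⅐)
t(67) - z(56) = (26 + 5*67) - 1*(-⅐) = (26 + 335) + ⅐ = 361 + ⅐ = 2528/7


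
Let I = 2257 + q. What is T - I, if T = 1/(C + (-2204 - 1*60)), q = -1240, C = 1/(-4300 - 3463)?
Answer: -17874223124/17575433 ≈ -1017.0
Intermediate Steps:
C = -1/7763 (C = 1/(-7763) = -1/7763 ≈ -0.00012882)
T = -7763/17575433 (T = 1/(-1/7763 + (-2204 - 1*60)) = 1/(-1/7763 + (-2204 - 60)) = 1/(-1/7763 - 2264) = 1/(-17575433/7763) = -7763/17575433 ≈ -0.00044170)
I = 1017 (I = 2257 - 1240 = 1017)
T - I = -7763/17575433 - 1*1017 = -7763/17575433 - 1017 = -17874223124/17575433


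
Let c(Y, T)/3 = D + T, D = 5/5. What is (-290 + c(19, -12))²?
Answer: 104329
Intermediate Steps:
D = 1 (D = 5*(⅕) = 1)
c(Y, T) = 3 + 3*T (c(Y, T) = 3*(1 + T) = 3 + 3*T)
(-290 + c(19, -12))² = (-290 + (3 + 3*(-12)))² = (-290 + (3 - 36))² = (-290 - 33)² = (-323)² = 104329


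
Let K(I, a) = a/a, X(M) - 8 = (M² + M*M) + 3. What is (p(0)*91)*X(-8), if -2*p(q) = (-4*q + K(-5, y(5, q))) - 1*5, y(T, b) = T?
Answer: 25298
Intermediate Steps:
X(M) = 11 + 2*M² (X(M) = 8 + ((M² + M*M) + 3) = 8 + ((M² + M²) + 3) = 8 + (2*M² + 3) = 8 + (3 + 2*M²) = 11 + 2*M²)
K(I, a) = 1
p(q) = 2 + 2*q (p(q) = -((-4*q + 1) - 1*5)/2 = -((1 - 4*q) - 5)/2 = -(-4 - 4*q)/2 = 2 + 2*q)
(p(0)*91)*X(-8) = ((2 + 2*0)*91)*(11 + 2*(-8)²) = ((2 + 0)*91)*(11 + 2*64) = (2*91)*(11 + 128) = 182*139 = 25298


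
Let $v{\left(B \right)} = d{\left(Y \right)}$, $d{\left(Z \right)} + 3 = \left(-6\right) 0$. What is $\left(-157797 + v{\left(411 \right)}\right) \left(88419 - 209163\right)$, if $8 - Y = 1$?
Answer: $19053403200$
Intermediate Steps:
$Y = 7$ ($Y = 8 - 1 = 7$)
$d{\left(Z \right)} = -3$ ($d{\left(Z \right)} = -3 - 0 = -3 + 0 = -3$)
$v{\left(B \right)} = -3$
$\left(-157797 + v{\left(411 \right)}\right) \left(88419 - 209163\right) = \left(-157797 - 3\right) \left(88419 - 209163\right) = \left(-157800\right) \left(-120744\right) = 19053403200$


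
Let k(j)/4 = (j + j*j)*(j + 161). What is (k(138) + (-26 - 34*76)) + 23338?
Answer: 22962400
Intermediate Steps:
k(j) = 4*(161 + j)*(j + j**2) (k(j) = 4*((j + j*j)*(j + 161)) = 4*((j + j**2)*(161 + j)) = 4*((161 + j)*(j + j**2)) = 4*(161 + j)*(j + j**2))
(k(138) + (-26 - 34*76)) + 23338 = (4*138*(161 + 138**2 + 162*138) + (-26 - 34*76)) + 23338 = (4*138*(161 + 19044 + 22356) + (-26 - 2584)) + 23338 = (4*138*41561 - 2610) + 23338 = (22941672 - 2610) + 23338 = 22939062 + 23338 = 22962400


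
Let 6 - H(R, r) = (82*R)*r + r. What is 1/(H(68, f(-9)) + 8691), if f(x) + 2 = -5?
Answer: 1/47736 ≈ 2.0949e-5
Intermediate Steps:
f(x) = -7 (f(x) = -2 - 5 = -7)
H(R, r) = 6 - r - 82*R*r (H(R, r) = 6 - ((82*R)*r + r) = 6 - (82*R*r + r) = 6 - (r + 82*R*r) = 6 + (-r - 82*R*r) = 6 - r - 82*R*r)
1/(H(68, f(-9)) + 8691) = 1/((6 - 1*(-7) - 82*68*(-7)) + 8691) = 1/((6 + 7 + 39032) + 8691) = 1/(39045 + 8691) = 1/47736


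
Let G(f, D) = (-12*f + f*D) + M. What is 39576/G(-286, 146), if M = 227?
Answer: -776/747 ≈ -1.0388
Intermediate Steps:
G(f, D) = 227 - 12*f + D*f (G(f, D) = (-12*f + f*D) + 227 = (-12*f + D*f) + 227 = 227 - 12*f + D*f)
39576/G(-286, 146) = 39576/(227 - 12*(-286) + 146*(-286)) = 39576/(227 + 3432 - 41756) = 39576/(-38097) = 39576*(-1/38097) = -776/747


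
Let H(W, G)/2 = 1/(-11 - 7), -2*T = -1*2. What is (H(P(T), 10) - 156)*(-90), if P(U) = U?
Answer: 14050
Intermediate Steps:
T = 1 (T = -(-1)*2/2 = -1/2*(-2) = 1)
H(W, G) = -1/9 (H(W, G) = 2/(-11 - 7) = 2/(-18) = 2*(-1/18) = -1/9)
(H(P(T), 10) - 156)*(-90) = (-1/9 - 156)*(-90) = -1405/9*(-90) = 14050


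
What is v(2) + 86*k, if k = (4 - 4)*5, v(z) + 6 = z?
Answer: -4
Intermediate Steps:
v(z) = -6 + z
k = 0 (k = 0*5 = 0)
v(2) + 86*k = (-6 + 2) + 86*0 = -4 + 0 = -4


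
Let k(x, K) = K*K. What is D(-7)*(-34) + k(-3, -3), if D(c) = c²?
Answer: -1657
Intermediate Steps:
k(x, K) = K²
D(-7)*(-34) + k(-3, -3) = (-7)²*(-34) + (-3)² = 49*(-34) + 9 = -1666 + 9 = -1657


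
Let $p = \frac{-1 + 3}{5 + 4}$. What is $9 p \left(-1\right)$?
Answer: $-2$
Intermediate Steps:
$p = \frac{2}{9} \approx 0.22222$
$9 p \left(-1\right) = 9 \cdot \frac{2}{9} \left(-1\right) = 2 \left(-1\right) = -2$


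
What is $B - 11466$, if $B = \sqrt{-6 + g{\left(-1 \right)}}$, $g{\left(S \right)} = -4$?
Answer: $-11466 + i \sqrt{10} \approx -11466.0 + 3.1623 i$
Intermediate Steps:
$B = i \sqrt{10}$ ($B = \sqrt{-6 - 4} = \sqrt{-10} = i \sqrt{10} \approx 3.1623 i$)
$B - 11466 = i \sqrt{10} - 11466 = -11466 + i \sqrt{10}$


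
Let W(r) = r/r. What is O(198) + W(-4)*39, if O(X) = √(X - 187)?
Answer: 39 + √11 ≈ 42.317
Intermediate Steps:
W(r) = 1
O(X) = √(-187 + X)
O(198) + W(-4)*39 = √(-187 + 198) + 1*39 = √11 + 39 = 39 + √11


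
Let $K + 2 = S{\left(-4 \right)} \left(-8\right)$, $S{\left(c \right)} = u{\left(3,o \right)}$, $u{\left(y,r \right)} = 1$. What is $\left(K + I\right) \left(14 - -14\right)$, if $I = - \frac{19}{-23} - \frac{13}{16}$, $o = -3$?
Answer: $- \frac{25725}{92} \approx -279.62$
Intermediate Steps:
$S{\left(c \right)} = 1$
$I = \frac{5}{368}$ ($I = \left(-19\right) \left(- \frac{1}{23}\right) - \frac{13}{16} = \frac{19}{23} - \frac{13}{16} = \frac{5}{368} \approx 0.013587$)
$K = -10$ ($K = -2 + 1 \left(-8\right) = -2 - 8 = -10$)
$\left(K + I\right) \left(14 - -14\right) = \left(-10 + \frac{5}{368}\right) \left(14 - -14\right) = - \frac{3675 \left(14 + 14\right)}{368} = \left(- \frac{3675}{368}\right) 28 = - \frac{25725}{92}$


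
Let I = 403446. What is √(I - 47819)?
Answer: √355627 ≈ 596.34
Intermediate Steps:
√(I - 47819) = √(403446 - 47819) = √355627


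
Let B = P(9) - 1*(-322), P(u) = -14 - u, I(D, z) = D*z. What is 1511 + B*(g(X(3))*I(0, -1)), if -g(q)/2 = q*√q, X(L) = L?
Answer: 1511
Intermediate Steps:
g(q) = -2*q^(3/2) (g(q) = -2*q*√q = -2*q^(3/2))
B = 299 (B = (-14 - 1*9) - 1*(-322) = (-14 - 9) + 322 = -23 + 322 = 299)
1511 + B*(g(X(3))*I(0, -1)) = 1511 + 299*((-6*√3)*(0*(-1))) = 1511 + 299*(-6*√3*0) = 1511 + 299*0 = 1511 + 0 = 1511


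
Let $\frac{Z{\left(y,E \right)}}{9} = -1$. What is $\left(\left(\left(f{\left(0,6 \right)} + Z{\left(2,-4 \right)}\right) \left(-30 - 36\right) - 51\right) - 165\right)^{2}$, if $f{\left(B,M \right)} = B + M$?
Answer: $324$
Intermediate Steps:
$Z{\left(y,E \right)} = -9$ ($Z{\left(y,E \right)} = 9 \left(-1\right) = -9$)
$\left(\left(\left(f{\left(0,6 \right)} + Z{\left(2,-4 \right)}\right) \left(-30 - 36\right) - 51\right) - 165\right)^{2} = \left(\left(\left(\left(0 + 6\right) - 9\right) \left(-30 - 36\right) - 51\right) - 165\right)^{2} = \left(\left(\left(6 - 9\right) \left(-66\right) - 51\right) - 165\right)^{2} = \left(\left(\left(-3\right) \left(-66\right) - 51\right) - 165\right)^{2} = \left(\left(198 - 51\right) - 165\right)^{2} = \left(147 - 165\right)^{2} = \left(-18\right)^{2} = 324$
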